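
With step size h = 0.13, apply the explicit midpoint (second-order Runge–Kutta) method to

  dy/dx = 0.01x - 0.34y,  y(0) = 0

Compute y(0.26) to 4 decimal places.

Midpoint: k1 = f(x_n, y_n); k2 = f(x_n + h/2, y_n + (h/2)·k1); y_{n+1} = y_n + h·k2.
x=0.000000, y=0.000000:
  k1 = f(0.000000, 0.000000) = 0.000000
  k2 = f(0.065000, 0.000000) = 0.000650
  y ← 0.000000 + 0.13·0.000650 = 0.000085
x=0.130000, y=0.000085:
  k1 = f(0.130000, 0.000085) = 0.001271
  k2 = f(0.195000, 0.000167) = 0.001893
  y ← 0.000085 + 0.13·0.001893 = 0.000331
y(0.26) ≈ 0.0003

0.0003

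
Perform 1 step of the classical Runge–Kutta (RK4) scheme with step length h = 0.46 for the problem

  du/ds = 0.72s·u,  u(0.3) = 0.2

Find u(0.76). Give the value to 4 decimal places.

0.2384

RK4: k1 = f(s_n, u_n); k2 = f(s_n + h/2, u_n + (h/2)·k1); k3 = f(s_n + h/2, u_n + (h/2)·k2); k4 = f(s_n + h, u_n + h·k3); u_{n+1} = u_n + (h/6)·(k1 + 2k2 + 2k3 + k4).
s=0.300000, u=0.200000:
  k1 = f(0.300000, 0.200000) = 0.043200
  k2 = f(0.530000, 0.209936) = 0.080112
  k3 = f(0.530000, 0.218426) = 0.083351
  k4 = f(0.760000, 0.238342) = 0.130421
  u ← 0.200000 + (0.46/6)·(k1 + 2k2 + 2k3 + k4) = 0.238375
u(0.76) ≈ 0.2384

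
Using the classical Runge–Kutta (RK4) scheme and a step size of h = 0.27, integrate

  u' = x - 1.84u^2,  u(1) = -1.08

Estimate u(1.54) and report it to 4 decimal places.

-4.8806

RK4: k1 = f(x_n, u_n); k2 = f(x_n + h/2, u_n + (h/2)·k1); k3 = f(x_n + h/2, u_n + (h/2)·k2); k4 = f(x_n + h, u_n + h·k3); u_{n+1} = u_n + (h/6)·(k1 + 2k2 + 2k3 + k4).
x=1.000000, u=-1.080000:
  k1 = f(1.000000, -1.080000) = -1.146176
  k2 = f(1.135000, -1.234734) = -1.670204
  k3 = f(1.135000, -1.305478) = -2.000860
  k4 = f(1.270000, -1.620232) = -3.560280
  u ← -1.080000 + (0.27/6)·(k1 + 2k2 + 2k3 + k4) = -1.622186
x=1.270000, u=-1.622186:
  k1 = f(1.270000, -1.622186) = -3.571939
  k2 = f(1.405000, -2.104398) = -6.743423
  k3 = f(1.405000, -2.532548) = -10.396395
  k4 = f(1.540000, -4.429213) = -34.556985
  u ← -1.622186 + (0.27/6)·(k1 + 2k2 + 2k3 + k4) = -4.880571
u(1.54) ≈ -4.8806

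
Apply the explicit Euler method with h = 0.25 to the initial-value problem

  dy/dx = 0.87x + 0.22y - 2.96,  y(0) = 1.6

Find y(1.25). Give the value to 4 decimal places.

Euler: y_{n+1} = y_n + h·f(x_n, y_n).
x=0.000000, y=1.600000: f=-2.608000 → y ← 1.600000 + 0.25·(-2.608000) = 0.948000
x=0.250000, y=0.948000: f=-2.533940 → y ← 0.948000 + 0.25·(-2.533940) = 0.314515
x=0.500000, y=0.314515: f=-2.455807 → y ← 0.314515 + 0.25·(-2.455807) = -0.299437
x=0.750000, y=-0.299437: f=-2.373376 → y ← -0.299437 + 0.25·(-2.373376) = -0.892781
x=1.000000, y=-0.892781: f=-2.286412 → y ← -0.892781 + 0.25·(-2.286412) = -1.464384
y(1.25) ≈ -1.4644

-1.4644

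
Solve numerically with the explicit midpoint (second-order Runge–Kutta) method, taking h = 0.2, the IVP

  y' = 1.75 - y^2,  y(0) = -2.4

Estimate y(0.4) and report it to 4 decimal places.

Midpoint: k1 = f(s_n, y_n); k2 = f(s_n + h/2, y_n + (h/2)·k1); y_{n+1} = y_n + h·k2.
s=0.000000, y=-2.400000:
  k1 = f(0.000000, -2.400000) = -4.010000
  k2 = f(0.100000, -2.801000) = -6.095601
  y ← -2.400000 + 0.2·(-6.095601) = -3.619120
s=0.200000, y=-3.619120:
  k1 = f(0.200000, -3.619120) = -11.348031
  k2 = f(0.300000, -4.753923) = -20.849787
  y ← -3.619120 + 0.2·(-20.849787) = -7.789078
y(0.4) ≈ -7.7891

-7.7891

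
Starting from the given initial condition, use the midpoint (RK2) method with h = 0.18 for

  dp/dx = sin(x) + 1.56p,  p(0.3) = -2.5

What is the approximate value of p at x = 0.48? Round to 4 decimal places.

-3.2247

Midpoint: k1 = f(x_n, p_n); k2 = f(x_n + h/2, p_n + (h/2)·k1); p_{n+1} = p_n + h·k2.
x=0.300000, p=-2.500000:
  k1 = f(0.300000, -2.500000) = -3.604480
  k2 = f(0.390000, -2.824403) = -4.025881
  p ← -2.500000 + 0.18·(-4.025881) = -3.224658
p(0.48) ≈ -3.2247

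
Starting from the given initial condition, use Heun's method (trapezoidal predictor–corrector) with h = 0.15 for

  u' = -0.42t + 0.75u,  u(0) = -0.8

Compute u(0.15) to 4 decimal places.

Heun: k1 = f(t_n, u_n); k2 = f(t_n + h, u_n + h·k1); u_{n+1} = u_n + (h/2)·(k1 + k2).
t=0.000000, u=-0.800000:
  k1 = f(0.000000, -0.800000) = -0.600000
  k2 = f(0.150000, -0.890000) = -0.730500
  u ← -0.800000 + (0.15/2)·(-0.600000 + (-0.730500)) = -0.899788
u(0.15) ≈ -0.8998

-0.8998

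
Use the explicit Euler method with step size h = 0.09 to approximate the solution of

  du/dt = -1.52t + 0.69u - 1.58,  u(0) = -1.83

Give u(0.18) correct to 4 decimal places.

Euler: u_{n+1} = u_n + h·f(t_n, u_n).
t=0.000000, u=-1.830000: f=-2.842700 → u ← -1.830000 + 0.09·(-2.842700) = -2.085843
t=0.090000, u=-2.085843: f=-3.156032 → u ← -2.085843 + 0.09·(-3.156032) = -2.369886
u(0.18) ≈ -2.3699

-2.3699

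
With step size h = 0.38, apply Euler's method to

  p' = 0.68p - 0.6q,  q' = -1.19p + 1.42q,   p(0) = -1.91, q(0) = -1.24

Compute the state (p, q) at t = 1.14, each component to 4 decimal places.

Euler on (p,q): p_{n+1} = p_n + h·p', q_{n+1} = q_n + h·q'.
0.000000: (-1.910000, -1.240000); f=(-0.554800, 0.512100) → (-2.120824, -1.045402)
0.380000: (-2.120824, -1.045402); f=(-0.814919, 1.039310) → (-2.430493, -0.650464)
0.760000: (-2.430493, -0.650464); f=(-1.262457, 1.968628) → (-2.910227, 0.097614)
(p(1.14), q(1.14)) ≈ (-2.9102, 0.0976)

-2.9102, 0.0976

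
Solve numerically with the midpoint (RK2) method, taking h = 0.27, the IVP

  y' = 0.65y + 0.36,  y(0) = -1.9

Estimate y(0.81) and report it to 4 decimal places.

-2.8275

Midpoint: k1 = f(x_n, y_n); k2 = f(x_n + h/2, y_n + (h/2)·k1); y_{n+1} = y_n + h·k2.
x=0.000000, y=-1.900000:
  k1 = f(0.000000, -1.900000) = -0.875000
  k2 = f(0.135000, -2.018125) = -0.951781
  y ← -1.900000 + 0.27·(-0.951781) = -2.156981
x=0.270000, y=-2.156981:
  k1 = f(0.270000, -2.156981) = -1.042038
  k2 = f(0.405000, -2.297656) = -1.133476
  y ← -2.156981 + 0.27·(-1.133476) = -2.463020
x=0.540000, y=-2.463020:
  k1 = f(0.540000, -2.463020) = -1.240963
  k2 = f(0.675000, -2.630550) = -1.349857
  y ← -2.463020 + 0.27·(-1.349857) = -2.827481
y(0.81) ≈ -2.8275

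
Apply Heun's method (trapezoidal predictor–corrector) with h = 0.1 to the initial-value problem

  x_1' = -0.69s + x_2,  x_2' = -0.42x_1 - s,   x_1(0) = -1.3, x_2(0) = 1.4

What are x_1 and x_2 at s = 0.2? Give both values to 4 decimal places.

Heun on (x_1,x_2): k1 = f(s_n, state_n); k2 = f(s_n + h, state_n + h·k1); state_{n+1} = state_n + (h/2)·(k1 + k2).
0.000000: (-1.300000, 1.400000)
  k1 = (1.400000, 0.546000)
  predictor → (-1.160000, 1.454600)
  k2 = (1.385600, 0.387200)
  → (-1.160720, 1.446660)
0.100000: (-1.160720, 1.446660)
  k1 = (1.377660, 0.387502)
  predictor → (-1.022954, 1.485410)
  k2 = (1.347410, 0.229641)
  → (-1.024466, 1.477517)
(x_1(0.2), x_2(0.2)) ≈ (-1.0245, 1.4775)

-1.0245, 1.4775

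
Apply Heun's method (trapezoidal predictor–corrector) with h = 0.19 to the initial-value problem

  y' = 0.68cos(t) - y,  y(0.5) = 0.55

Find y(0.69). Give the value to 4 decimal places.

Heun: k1 = f(t_n, y_n); k2 = f(t_n + h, y_n + h·k1); y_{n+1} = y_n + (h/2)·(k1 + k2).
t=0.500000, y=0.550000:
  k1 = f(0.500000, 0.550000) = 0.046756
  k2 = f(0.690000, 0.558884) = -0.034436
  y ← 0.550000 + (0.19/2)·(0.046756 + (-0.034436)) = 0.551170
y(0.69) ≈ 0.5512

0.5512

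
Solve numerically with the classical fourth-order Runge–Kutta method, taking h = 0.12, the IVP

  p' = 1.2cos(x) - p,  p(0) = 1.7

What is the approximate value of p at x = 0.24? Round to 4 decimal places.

1.5907

RK4: k1 = f(x_n, p_n); k2 = f(x_n + h/2, p_n + (h/2)·k1); k3 = f(x_n + h/2, p_n + (h/2)·k2); k4 = f(x_n + h, p_n + h·k3); p_{n+1} = p_n + (h/6)·(k1 + 2k2 + 2k3 + k4).
x=0.000000, p=1.700000:
  k1 = f(0.000000, 1.700000) = -0.500000
  k2 = f(0.060000, 1.670000) = -0.472159
  k3 = f(0.060000, 1.671670) = -0.473830
  k4 = f(0.120000, 1.643140) = -0.451770
  p ← 1.700000 + (0.12/6)·(k1 + 2k2 + 2k3 + k4) = 1.643125
x=0.120000, p=1.643125:
  k1 = f(0.120000, 1.643125) = -0.451755
  k2 = f(0.180000, 1.616020) = -0.435407
  k3 = f(0.180000, 1.617001) = -0.436388
  k4 = f(0.240000, 1.590758) = -0.425153
  p ← 1.643125 + (0.12/6)·(k1 + 2k2 + 2k3 + k4) = 1.590715
p(0.24) ≈ 1.5907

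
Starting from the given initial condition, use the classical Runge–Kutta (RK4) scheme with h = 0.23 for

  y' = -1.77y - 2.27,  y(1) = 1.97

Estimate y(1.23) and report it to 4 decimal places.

RK4: k1 = f(t_n, y_n); k2 = f(t_n + h/2, y_n + (h/2)·k1); k3 = f(t_n + h/2, y_n + (h/2)·k2); k4 = f(t_n + h, y_n + h·k3); y_{n+1} = y_n + (h/6)·(k1 + 2k2 + 2k3 + k4).
t=1.000000, y=1.970000:
  k1 = f(1.000000, 1.970000) = -5.756900
  k2 = f(1.115000, 1.307956) = -4.585083
  k3 = f(1.115000, 1.442715) = -4.823606
  k4 = f(1.230000, 0.860571) = -3.793210
  y ← 1.970000 + (0.23/6)·(k1 + 2k2 + 2k3 + k4) = 0.882580
y(1.23) ≈ 0.8826

0.8826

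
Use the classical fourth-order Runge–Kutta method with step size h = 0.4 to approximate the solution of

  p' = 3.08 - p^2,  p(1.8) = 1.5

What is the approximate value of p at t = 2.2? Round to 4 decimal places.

1.6812

RK4: k1 = f(t_n, p_n); k2 = f(t_n + h/2, p_n + (h/2)·k1); k3 = f(t_n + h/2, p_n + (h/2)·k2); k4 = f(t_n + h, p_n + h·k3); p_{n+1} = p_n + (h/6)·(k1 + 2k2 + 2k3 + k4).
t=1.800000, p=1.500000:
  k1 = f(1.800000, 1.500000) = 0.830000
  k2 = f(2.000000, 1.666000) = 0.304444
  k3 = f(2.000000, 1.560889) = 0.643626
  k4 = f(2.200000, 1.757450) = -0.008632
  p ← 1.500000 + (0.4/6)·(k1 + 2k2 + 2k3 + k4) = 1.681167
p(2.2) ≈ 1.6812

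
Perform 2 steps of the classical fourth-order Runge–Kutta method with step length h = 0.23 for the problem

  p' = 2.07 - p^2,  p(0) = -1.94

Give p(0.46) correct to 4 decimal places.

-4.9955

RK4: k1 = f(s_n, p_n); k2 = f(s_n + h/2, p_n + (h/2)·k1); k3 = f(s_n + h/2, p_n + (h/2)·k2); k4 = f(s_n + h, p_n + h·k3); p_{n+1} = p_n + (h/6)·(k1 + 2k2 + 2k3 + k4).
s=0.000000, p=-1.940000:
  k1 = f(0.000000, -1.940000) = -1.693600
  k2 = f(0.115000, -2.134764) = -2.487217
  k3 = f(0.115000, -2.226030) = -2.885210
  k4 = f(0.230000, -2.603598) = -4.708724
  p ← -1.940000 + (0.23/6)·(k1 + 2k2 + 2k3 + k4) = -2.597308
s=0.230000, p=-2.597308:
  k1 = f(0.230000, -2.597308) = -4.676011
  k2 = f(0.345000, -3.135050) = -7.758537
  k3 = f(0.345000, -3.489540) = -10.106891
  k4 = f(0.460000, -4.921893) = -22.155034
  p ← -2.597308 + (0.23/6)·(k1 + 2k2 + 2k3 + k4) = -4.995515
p(0.46) ≈ -4.9955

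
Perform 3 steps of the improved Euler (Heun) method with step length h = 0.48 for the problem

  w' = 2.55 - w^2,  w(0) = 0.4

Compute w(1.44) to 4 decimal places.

Heun: k1 = f(x_n, w_n); k2 = f(x_n + h, w_n + h·k1); w_{n+1} = w_n + (h/2)·(k1 + k2).
x=0.000000, w=0.400000:
  k1 = f(0.000000, 0.400000) = 2.390000
  k2 = f(0.480000, 1.547200) = 0.156172
  w ← 0.400000 + (0.48/2)·(2.390000 + 0.156172) = 1.011081
x=0.480000, w=1.011081:
  k1 = f(0.480000, 1.011081) = 1.527715
  k2 = f(0.960000, 1.744384) = -0.492877
  w ← 1.011081 + (0.48/2)·(1.527715 + (-0.492877)) = 1.259442
x=0.960000, w=1.259442:
  k1 = f(0.960000, 1.259442) = 0.963805
  k2 = f(1.440000, 1.722069) = -0.415521
  w ← 1.259442 + (0.48/2)·(0.963805 + (-0.415521)) = 1.391031
w(1.44) ≈ 1.3910

1.3910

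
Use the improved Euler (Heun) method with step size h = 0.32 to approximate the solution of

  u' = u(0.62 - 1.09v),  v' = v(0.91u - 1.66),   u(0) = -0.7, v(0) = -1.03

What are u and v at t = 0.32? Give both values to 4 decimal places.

-1.0552, -0.5356

Heun on (u,v): k1 = f(t_n, state_n); k2 = f(t_n + h, state_n + h·k1); state_{n+1} = state_n + (h/2)·(k1 + k2).
0.000000: (-0.700000, -1.030000)
  k1 = (-1.219890, 2.365910)
  predictor → (-1.090365, -0.272909)
  k2 = (-1.000378, 0.723817)
  → (-1.055243, -0.535644)
(u(0.32), v(0.32)) ≈ (-1.0552, -0.5356)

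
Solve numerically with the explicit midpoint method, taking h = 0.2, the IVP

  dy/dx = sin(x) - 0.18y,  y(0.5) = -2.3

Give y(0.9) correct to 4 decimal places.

-1.8918

Midpoint: k1 = f(x_n, y_n); k2 = f(x_n + h/2, y_n + (h/2)·k1); y_{n+1} = y_n + h·k2.
x=0.500000, y=-2.300000:
  k1 = f(0.500000, -2.300000) = 0.893426
  k2 = f(0.600000, -2.210657) = 0.962561
  y ← -2.300000 + 0.2·0.962561 = -2.107488
x=0.700000, y=-2.107488:
  k1 = f(0.700000, -2.107488) = 1.023565
  k2 = f(0.800000, -2.005131) = 1.078280
  y ← -2.107488 + 0.2·1.078280 = -1.891832
y(0.9) ≈ -1.8918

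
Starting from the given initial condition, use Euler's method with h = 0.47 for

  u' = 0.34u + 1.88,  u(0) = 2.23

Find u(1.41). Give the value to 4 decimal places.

6.5760

Euler: u_{n+1} = u_n + h·f(x_n, u_n).
x=0.000000, u=2.230000: f=2.638200 → u ← 2.230000 + 0.47·2.638200 = 3.469954
x=0.470000, u=3.469954: f=3.059784 → u ← 3.469954 + 0.47·3.059784 = 4.908053
x=0.940000, u=4.908053: f=3.548738 → u ← 4.908053 + 0.47·3.548738 = 6.575959
u(1.41) ≈ 6.5760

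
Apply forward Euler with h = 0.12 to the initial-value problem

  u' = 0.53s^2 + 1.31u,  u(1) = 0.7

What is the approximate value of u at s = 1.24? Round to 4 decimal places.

Euler: u_{n+1} = u_n + h·f(s_n, u_n).
s=1.000000, u=0.700000: f=1.447000 → u ← 0.700000 + 0.12·1.447000 = 0.873640
s=1.120000, u=0.873640: f=1.809300 → u ← 0.873640 + 0.12·1.809300 = 1.090756
u(1.24) ≈ 1.0908

1.0908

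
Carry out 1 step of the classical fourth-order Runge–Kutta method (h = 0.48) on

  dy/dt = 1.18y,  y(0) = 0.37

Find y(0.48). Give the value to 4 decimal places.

RK4: k1 = f(t_n, y_n); k2 = f(t_n + h/2, y_n + (h/2)·k1); k3 = f(t_n + h/2, y_n + (h/2)·k2); k4 = f(t_n + h, y_n + h·k3); y_{n+1} = y_n + (h/6)·(k1 + 2k2 + 2k3 + k4).
t=0.000000, y=0.370000:
  k1 = f(0.000000, 0.370000) = 0.436600
  k2 = f(0.240000, 0.474784) = 0.560245
  k3 = f(0.240000, 0.504459) = 0.595261
  k4 = f(0.480000, 0.655725) = 0.773756
  y ← 0.370000 + (0.48/6)·(k1 + 2k2 + 2k3 + k4) = 0.651710
y(0.48) ≈ 0.6517

0.6517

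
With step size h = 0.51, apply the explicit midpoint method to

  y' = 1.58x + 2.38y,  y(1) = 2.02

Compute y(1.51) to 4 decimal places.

Midpoint: k1 = f(x_n, y_n); k2 = f(x_n + h/2, y_n + (h/2)·k1); y_{n+1} = y_n + h·k2.
x=1.000000, y=2.020000:
  k1 = f(1.000000, 2.020000) = 6.387600
  k2 = f(1.255000, 3.648838) = 10.667134
  y ← 2.020000 + 0.51·10.667134 = 7.460239
y(1.51) ≈ 7.4602

7.4602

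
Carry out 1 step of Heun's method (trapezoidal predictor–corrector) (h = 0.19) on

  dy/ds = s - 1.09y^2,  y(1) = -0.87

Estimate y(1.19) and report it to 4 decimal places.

Heun: k1 = f(s_n, y_n); k2 = f(s_n + h, y_n + h·k1); y_{n+1} = y_n + (h/2)·(k1 + k2).
s=1.000000, y=-0.870000:
  k1 = f(1.000000, -0.870000) = 0.174979
  k2 = f(1.190000, -0.836754) = 0.426829
  y ← -0.870000 + (0.19/2)·(0.174979 + 0.426829) = -0.812828
y(1.19) ≈ -0.8128

-0.8128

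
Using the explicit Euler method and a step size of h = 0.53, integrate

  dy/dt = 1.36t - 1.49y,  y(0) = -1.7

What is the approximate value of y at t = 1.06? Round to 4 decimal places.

Euler: y_{n+1} = y_n + h·f(t_n, y_n).
t=0.000000, y=-1.700000: f=2.533000 → y ← -1.700000 + 0.53·2.533000 = -0.357510
t=0.530000, y=-0.357510: f=1.253490 → y ← -0.357510 + 0.53·1.253490 = 0.306840
y(1.06) ≈ 0.3068

0.3068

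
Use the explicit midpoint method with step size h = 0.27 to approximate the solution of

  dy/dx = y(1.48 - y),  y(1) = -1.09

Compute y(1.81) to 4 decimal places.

Midpoint: k1 = f(x_n, y_n); k2 = f(x_n + h/2, y_n + (h/2)·k1); y_{n+1} = y_n + h·k2.
x=1.000000, y=-1.090000:
  k1 = f(1.000000, -1.090000) = -2.801300
  k2 = f(1.135000, -1.468176) = -4.328439
  y ← -1.090000 + 0.27·(-4.328439) = -2.258679
x=1.270000, y=-2.258679:
  k1 = f(1.270000, -2.258679) = -8.444473
  k2 = f(1.405000, -3.398682) = -16.581092
  y ← -2.258679 + 0.27·(-16.581092) = -6.735573
x=1.540000, y=-6.735573:
  k1 = f(1.540000, -6.735573) = -55.336597
  k2 = f(1.675000, -14.206014) = -222.835734
  y ← -6.735573 + 0.27·(-222.835734) = -66.901222
y(1.81) ≈ -66.9012

-66.9012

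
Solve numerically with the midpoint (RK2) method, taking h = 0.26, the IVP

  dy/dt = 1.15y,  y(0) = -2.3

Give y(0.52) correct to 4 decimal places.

-4.1527

Midpoint: k1 = f(t_n, y_n); k2 = f(t_n + h/2, y_n + (h/2)·k1); y_{n+1} = y_n + h·k2.
t=0.000000, y=-2.300000:
  k1 = f(0.000000, -2.300000) = -2.645000
  k2 = f(0.130000, -2.643850) = -3.040427
  y ← -2.300000 + 0.26·(-3.040427) = -3.090511
t=0.260000, y=-3.090511:
  k1 = f(0.260000, -3.090511) = -3.554088
  k2 = f(0.390000, -3.552543) = -4.085424
  y ← -3.090511 + 0.26·(-4.085424) = -4.152721
y(0.52) ≈ -4.1527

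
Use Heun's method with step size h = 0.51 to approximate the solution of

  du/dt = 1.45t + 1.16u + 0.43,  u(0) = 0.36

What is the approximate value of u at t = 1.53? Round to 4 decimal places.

6.6088

Heun: k1 = f(t_n, u_n); k2 = f(t_n + h, u_n + h·k1); u_{n+1} = u_n + (h/2)·(k1 + k2).
t=0.000000, u=0.360000:
  k1 = f(0.000000, 0.360000) = 0.847600
  k2 = f(0.510000, 0.792276) = 2.088540
  u ← 0.360000 + (0.51/2)·(0.847600 + 2.088540) = 1.108716
t=0.510000, u=1.108716:
  k1 = f(0.510000, 1.108716) = 2.455610
  k2 = f(1.020000, 2.361077) = 4.647849
  u ← 1.108716 + (0.51/2)·(2.455610 + 4.647849) = 2.920098
t=1.020000, u=2.920098:
  k1 = f(1.020000, 2.920098) = 5.296314
  k2 = f(1.530000, 5.621218) = 9.169113
  u ← 2.920098 + (0.51/2)·(5.296314 + 9.169113) = 6.608782
u(1.53) ≈ 6.6088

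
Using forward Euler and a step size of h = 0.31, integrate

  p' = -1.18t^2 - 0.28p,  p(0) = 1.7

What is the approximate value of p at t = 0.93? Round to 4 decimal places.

1.1219

Euler: p_{n+1} = p_n + h·f(t_n, p_n).
t=0.000000, p=1.700000: f=-0.476000 → p ← 1.700000 + 0.31·(-0.476000) = 1.552440
t=0.310000, p=1.552440: f=-0.548081 → p ← 1.552440 + 0.31·(-0.548081) = 1.382535
t=0.620000, p=1.382535: f=-0.840702 → p ← 1.382535 + 0.31·(-0.840702) = 1.121917
p(0.93) ≈ 1.1219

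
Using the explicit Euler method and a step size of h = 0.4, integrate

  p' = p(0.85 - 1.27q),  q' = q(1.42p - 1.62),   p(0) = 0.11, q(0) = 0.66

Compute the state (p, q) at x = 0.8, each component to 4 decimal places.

0.1327, 0.1135

Euler on (p,q): p_{n+1} = p_n + h·p', q_{n+1} = q_n + h·q'.
0.000000: (0.110000, 0.660000); f=(0.001298, -0.966108) → (0.110519, 0.273557)
0.400000: (0.110519, 0.273557); f=(0.055545, -0.400231) → (0.132737, 0.113464)
(p(0.8), q(0.8)) ≈ (0.1327, 0.1135)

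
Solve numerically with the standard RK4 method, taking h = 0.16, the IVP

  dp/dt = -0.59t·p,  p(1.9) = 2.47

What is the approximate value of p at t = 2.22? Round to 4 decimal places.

1.6741

RK4: k1 = f(t_n, p_n); k2 = f(t_n + h/2, p_n + (h/2)·k1); k3 = f(t_n + h/2, p_n + (h/2)·k2); k4 = f(t_n + h, p_n + h·k3); p_{n+1} = p_n + (h/6)·(k1 + 2k2 + 2k3 + k4).
t=1.900000, p=2.470000:
  k1 = f(1.900000, 2.470000) = -2.768870
  k2 = f(1.980000, 2.248490) = -2.626686
  k3 = f(1.980000, 2.259865) = -2.639974
  k4 = f(2.060000, 2.047604) = -2.488658
  p ← 2.470000 + (0.16/6)·(k1 + 2k2 + 2k3 + k4) = 2.048911
t=2.060000, p=2.048911:
  k1 = f(2.060000, 2.048911) = -2.490246
  k2 = f(2.140000, 1.849691) = -2.335420
  k3 = f(2.140000, 1.862077) = -2.351059
  k4 = f(2.220000, 1.672741) = -2.190957
  p ← 2.048911 + (0.16/6)·(k1 + 2k2 + 2k3 + k4) = 1.674133
p(2.22) ≈ 1.6741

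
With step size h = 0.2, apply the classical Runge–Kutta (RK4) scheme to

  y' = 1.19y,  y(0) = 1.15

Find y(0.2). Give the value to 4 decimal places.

1.4590

RK4: k1 = f(x_n, y_n); k2 = f(x_n + h/2, y_n + (h/2)·k1); k3 = f(x_n + h/2, y_n + (h/2)·k2); k4 = f(x_n + h, y_n + h·k3); y_{n+1} = y_n + (h/6)·(k1 + 2k2 + 2k3 + k4).
x=0.000000, y=1.150000:
  k1 = f(0.000000, 1.150000) = 1.368500
  k2 = f(0.100000, 1.286850) = 1.531351
  k3 = f(0.100000, 1.303135) = 1.550731
  k4 = f(0.200000, 1.460146) = 1.737574
  y ← 1.150000 + (0.2/6)·(k1 + 2k2 + 2k3 + k4) = 1.459008
y(0.2) ≈ 1.4590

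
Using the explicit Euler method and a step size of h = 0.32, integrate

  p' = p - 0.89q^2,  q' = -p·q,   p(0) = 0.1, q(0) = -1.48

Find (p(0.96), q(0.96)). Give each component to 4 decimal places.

Euler on (p,q): p_{n+1} = p_n + h·p', q_{n+1} = q_n + h·q'.
0.000000: (0.100000, -1.480000); f=(-1.849456, 0.148000) → (-0.491826, -1.432640)
0.320000: (-0.491826, -1.432640); f=(-2.318513, -0.704609) → (-1.233750, -1.658115)
0.640000: (-1.233750, -1.658115); f=(-3.680668, -2.045700) → (-2.411564, -2.312739)
(p(0.96), q(0.96)) ≈ (-2.4116, -2.3127)

-2.4116, -2.3127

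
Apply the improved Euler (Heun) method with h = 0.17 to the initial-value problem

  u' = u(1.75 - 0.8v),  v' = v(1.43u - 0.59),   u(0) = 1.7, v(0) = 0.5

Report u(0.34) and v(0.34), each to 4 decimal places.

2.5284, 1.1191

Heun on (u,v): k1 = f(t_n, state_n); k2 = f(t_n + h, state_n + h·k1); state_{n+1} = state_n + (h/2)·(k1 + k2).
0.000000: (1.700000, 0.500000)
  k1 = (2.295000, 0.920500)
  predictor → (2.090150, 0.656485)
  k2 = (2.560041, 1.574851)
  → (2.112678, 0.712105)
0.170000: (2.112678, 0.712105)
  k1 = (2.493628, 1.731220)
  predictor → (2.536595, 1.006412)
  k2 = (2.396753, 3.056807)
  → (2.528361, 1.119087)
(u(0.34), v(0.34)) ≈ (2.5284, 1.1191)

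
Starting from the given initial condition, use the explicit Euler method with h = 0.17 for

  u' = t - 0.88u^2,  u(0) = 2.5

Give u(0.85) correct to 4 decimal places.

Euler: u_{n+1} = u_n + h·f(t_n, u_n).
t=0.000000, u=2.500000: f=-5.500000 → u ← 2.500000 + 0.17·(-5.500000) = 1.565000
t=0.170000, u=1.565000: f=-1.985318 → u ← 1.565000 + 0.17·(-1.985318) = 1.227496
t=0.340000, u=1.227496: f=-0.985937 → u ← 1.227496 + 0.17·(-0.985937) = 1.059887
t=0.510000, u=1.059887: f=-0.478557 → u ← 1.059887 + 0.17·(-0.478557) = 0.978532
t=0.680000, u=0.978532: f=-0.162622 → u ← 0.978532 + 0.17·(-0.162622) = 0.950886
u(0.85) ≈ 0.9509

0.9509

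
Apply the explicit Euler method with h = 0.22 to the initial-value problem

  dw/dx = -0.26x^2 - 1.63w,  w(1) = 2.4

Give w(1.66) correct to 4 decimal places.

Euler: w_{n+1} = w_n + h·f(x_n, w_n).
x=1.000000, w=2.400000: f=-4.172000 → w ← 2.400000 + 0.22·(-4.172000) = 1.482160
x=1.220000, w=1.482160: f=-2.802905 → w ← 1.482160 + 0.22·(-2.802905) = 0.865521
x=1.440000, w=0.865521: f=-1.949935 → w ← 0.865521 + 0.22·(-1.949935) = 0.436535
w(1.66) ≈ 0.4365

0.4365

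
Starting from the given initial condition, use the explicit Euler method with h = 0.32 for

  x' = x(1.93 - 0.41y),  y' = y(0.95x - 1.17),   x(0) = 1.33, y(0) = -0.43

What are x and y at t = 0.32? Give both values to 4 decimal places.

2.2264, -0.4429

Euler on (x,y): x_{n+1} = x_n + h·x', y_{n+1} = y_n + h·y'.
0.000000: (1.330000, -0.430000); f=(2.801379, -0.040205) → (2.226441, -0.442866)
(x(0.32), y(0.32)) ≈ (2.2264, -0.4429)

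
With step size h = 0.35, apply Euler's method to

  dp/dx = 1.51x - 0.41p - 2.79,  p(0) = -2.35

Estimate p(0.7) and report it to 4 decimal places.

Euler: p_{n+1} = p_n + h·f(x_n, p_n).
x=0.000000, p=-2.350000: f=-1.826500 → p ← -2.350000 + 0.35·(-1.826500) = -2.989275
x=0.350000, p=-2.989275: f=-1.035897 → p ← -2.989275 + 0.35·(-1.035897) = -3.351839
p(0.7) ≈ -3.3518

-3.3518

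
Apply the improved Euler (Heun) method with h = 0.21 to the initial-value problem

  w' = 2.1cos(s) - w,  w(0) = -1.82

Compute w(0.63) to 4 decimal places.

-0.0784

Heun: k1 = f(s_n, w_n); k2 = f(s_n + h, w_n + h·k1); w_{n+1} = w_n + (h/2)·(k1 + k2).
s=0.000000, w=-1.820000:
  k1 = f(0.000000, -1.820000) = 3.920000
  k2 = f(0.210000, -0.996800) = 3.050665
  w ← -1.820000 + (0.21/2)·(3.920000 + 3.050665) = -1.088080
s=0.210000, w=-1.088080:
  k1 = f(0.210000, -1.088080) = 3.141945
  k2 = f(0.420000, -0.428272) = 2.345758
  w ← -1.088080 + (0.21/2)·(3.141945 + 2.345758) = -0.511871
s=0.420000, w=-0.511871:
  k1 = f(0.420000, -0.511871) = 2.429358
  k2 = f(0.630000, -0.001706) = 1.698564
  w ← -0.511871 + (0.21/2)·(2.429358 + 1.698564) = -0.078440
w(0.63) ≈ -0.0784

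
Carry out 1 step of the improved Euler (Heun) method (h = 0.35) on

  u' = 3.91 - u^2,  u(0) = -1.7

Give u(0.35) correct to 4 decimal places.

Heun: k1 = f(x_n, u_n); k2 = f(x_n + h, u_n + h·k1); u_{n+1} = u_n + (h/2)·(k1 + k2).
x=0.000000, u=-1.700000:
  k1 = f(0.000000, -1.700000) = 1.020000
  k2 = f(0.350000, -1.343000) = 2.106351
  u ← -1.700000 + (0.35/2)·(1.020000 + 2.106351) = -1.152889
u(0.35) ≈ -1.1529

-1.1529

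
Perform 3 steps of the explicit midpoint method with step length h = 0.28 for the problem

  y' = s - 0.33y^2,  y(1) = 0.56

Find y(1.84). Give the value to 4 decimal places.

Midpoint: k1 = f(s_n, y_n); k2 = f(s_n + h/2, y_n + (h/2)·k1); y_{n+1} = y_n + h·k2.
s=1.000000, y=0.560000:
  k1 = f(1.000000, 0.560000) = 0.896512
  k2 = f(1.140000, 0.685512) = 0.984924
  y ← 0.560000 + 0.28·0.984924 = 0.835779
s=1.280000, y=0.835779:
  k1 = f(1.280000, 0.835779) = 1.049486
  k2 = f(1.420000, 0.982707) = 1.101315
  y ← 0.835779 + 0.28·1.101315 = 1.144147
s=1.560000, y=1.144147:
  k1 = f(1.560000, 1.144147) = 1.128006
  k2 = f(1.700000, 1.302068) = 1.140524
  y ← 1.144147 + 0.28·1.140524 = 1.463494
y(1.84) ≈ 1.4635

1.4635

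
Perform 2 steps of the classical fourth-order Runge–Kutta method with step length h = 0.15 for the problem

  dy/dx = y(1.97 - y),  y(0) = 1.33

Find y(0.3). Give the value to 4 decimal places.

1.5555

RK4: k1 = f(x_n, y_n); k2 = f(x_n + h/2, y_n + (h/2)·k1); k3 = f(x_n + h/2, y_n + (h/2)·k2); k4 = f(x_n + h, y_n + h·k3); y_{n+1} = y_n + (h/6)·(k1 + 2k2 + 2k3 + k4).
x=0.000000, y=1.330000:
  k1 = f(0.000000, 1.330000) = 0.851200
  k2 = f(0.075000, 1.393840) = 0.803075
  k3 = f(0.075000, 1.390231) = 0.806013
  k4 = f(0.150000, 1.450902) = 0.753160
  y ← 1.330000 + (0.15/6)·(k1 + 2k2 + 2k3 + k4) = 1.450563
x=0.150000, y=1.450563:
  k1 = f(0.150000, 1.450563) = 0.753476
  k2 = f(0.225000, 1.507074) = 0.697664
  k3 = f(0.225000, 1.502888) = 0.702017
  k4 = f(0.300000, 1.555866) = 0.644337
  y ← 1.450563 + (0.15/6)·(k1 + 2k2 + 2k3 + k4) = 1.555493
y(0.3) ≈ 1.5555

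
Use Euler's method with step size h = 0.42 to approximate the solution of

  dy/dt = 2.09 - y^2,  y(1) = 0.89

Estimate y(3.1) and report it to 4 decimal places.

Euler: y_{n+1} = y_n + h·f(t_n, y_n).
t=1.000000, y=0.890000: f=1.297900 → y ← 0.890000 + 0.42·1.297900 = 1.435118
t=1.420000, y=1.435118: f=0.030436 → y ← 1.435118 + 0.42·0.030436 = 1.447901
t=1.840000, y=1.447901: f=-0.006418 → y ← 1.447901 + 0.42·(-0.006418) = 1.445206
t=2.260000, y=1.445206: f=0.001381 → y ← 1.445206 + 0.42·0.001381 = 1.445786
t=2.680000, y=1.445786: f=-0.000296 → y ← 1.445786 + 0.42·(-0.000296) = 1.445661
y(3.1) ≈ 1.4457

1.4457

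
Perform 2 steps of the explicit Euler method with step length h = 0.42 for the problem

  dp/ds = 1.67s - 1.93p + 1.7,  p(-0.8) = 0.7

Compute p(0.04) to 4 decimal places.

Euler: p_{n+1} = p_n + h·f(s_n, p_n).
s=-0.800000, p=0.700000: f=-0.987000 → p ← 0.700000 + 0.42·(-0.987000) = 0.285460
s=-0.380000, p=0.285460: f=0.514462 → p ← 0.285460 + 0.42·0.514462 = 0.501534
p(0.04) ≈ 0.5015

0.5015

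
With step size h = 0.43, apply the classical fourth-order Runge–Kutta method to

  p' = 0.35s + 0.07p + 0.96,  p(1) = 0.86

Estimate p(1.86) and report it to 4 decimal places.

RK4: k1 = f(s_n, p_n); k2 = f(s_n + h/2, p_n + (h/2)·k1); k3 = f(s_n + h/2, p_n + (h/2)·k2); k4 = f(s_n + h, p_n + h·k3); p_{n+1} = p_n + (h/6)·(k1 + 2k2 + 2k3 + k4).
s=1.000000, p=0.860000:
  k1 = f(1.000000, 0.860000) = 1.370200
  k2 = f(1.215000, 1.154593) = 1.466072
  k3 = f(1.215000, 1.175205) = 1.467514
  k4 = f(1.430000, 1.491031) = 1.564872
  p ← 0.860000 + (0.43/6)·(k1 + 2k2 + 2k3 + k4) = 1.490827
s=1.430000, p=1.490827:
  k1 = f(1.430000, 1.490827) = 1.564858
  k2 = f(1.645000, 1.827272) = 1.663659
  k3 = f(1.645000, 1.848514) = 1.665146
  k4 = f(1.860000, 2.206840) = 1.765479
  p ← 1.490827 + (0.43/6)·(k1 + 2k2 + 2k3 + k4) = 2.206630
p(1.86) ≈ 2.2066

2.2066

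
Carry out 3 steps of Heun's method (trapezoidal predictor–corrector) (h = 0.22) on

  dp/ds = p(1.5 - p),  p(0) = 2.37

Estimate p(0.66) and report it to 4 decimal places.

Heun: k1 = f(s_n, p_n); k2 = f(s_n + h, p_n + h·k1); p_{n+1} = p_n + (h/2)·(k1 + k2).
s=0.000000, p=2.370000:
  k1 = f(0.000000, 2.370000) = -2.061900
  k2 = f(0.220000, 1.916382) = -0.797947
  p ← 2.370000 + (0.22/2)·(-2.061900 + (-0.797947)) = 2.055417
s=0.220000, p=2.055417:
  k1 = f(0.220000, 2.055417) = -1.141613
  k2 = f(0.440000, 1.804262) = -0.548968
  p ← 2.055417 + (0.22/2)·(-1.141613 + (-0.548968)) = 1.869453
s=0.440000, p=1.869453:
  k1 = f(0.440000, 1.869453) = -0.690675
  k2 = f(0.660000, 1.717504) = -0.373565
  p ← 1.869453 + (0.22/2)·(-0.690675 + (-0.373565)) = 1.752387
p(0.66) ≈ 1.7524

1.7524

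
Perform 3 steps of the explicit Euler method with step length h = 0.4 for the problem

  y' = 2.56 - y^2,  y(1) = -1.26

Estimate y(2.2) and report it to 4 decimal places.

0.8644

Euler: y_{n+1} = y_n + h·f(t_n, y_n).
t=1.000000, y=-1.260000: f=0.972400 → y ← -1.260000 + 0.4·0.972400 = -0.871040
t=1.400000, y=-0.871040: f=1.801289 → y ← -0.871040 + 0.4·1.801289 = -0.150524
t=1.800000, y=-0.150524: f=2.537342 → y ← -0.150524 + 0.4·2.537342 = 0.864413
y(2.2) ≈ 0.8644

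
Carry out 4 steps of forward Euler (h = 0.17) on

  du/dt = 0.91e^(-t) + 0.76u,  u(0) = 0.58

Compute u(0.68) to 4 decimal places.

1.5494

Euler: u_{n+1} = u_n + h·f(t_n, u_n).
t=0.000000, u=0.580000: f=1.350800 → u ← 0.580000 + 0.17·1.350800 = 0.809636
t=0.170000, u=0.809636: f=1.383058 → u ← 0.809636 + 0.17·1.383058 = 1.044756
t=0.340000, u=1.044756: f=1.441725 → u ← 1.044756 + 0.17·1.441725 = 1.289849
t=0.510000, u=1.289849: f=1.526736 → u ← 1.289849 + 0.17·1.526736 = 1.549394
u(0.68) ≈ 1.5494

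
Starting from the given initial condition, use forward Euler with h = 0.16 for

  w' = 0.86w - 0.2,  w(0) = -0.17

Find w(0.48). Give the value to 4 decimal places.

Euler: w_{n+1} = w_n + h·f(t_n, w_n).
t=0.000000, w=-0.170000: f=-0.346200 → w ← -0.170000 + 0.16·(-0.346200) = -0.225392
t=0.160000, w=-0.225392: f=-0.393837 → w ← -0.225392 + 0.16·(-0.393837) = -0.288406
t=0.320000, w=-0.288406: f=-0.448029 → w ← -0.288406 + 0.16·(-0.448029) = -0.360091
w(0.48) ≈ -0.3601

-0.3601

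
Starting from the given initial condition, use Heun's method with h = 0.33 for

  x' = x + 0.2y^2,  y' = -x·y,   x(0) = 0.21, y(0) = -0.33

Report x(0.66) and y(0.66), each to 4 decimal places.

Heun on (x,y): k1 = f(t_n, state_n); k2 = f(t_n + h, state_n + h·k1); state_{n+1} = state_n + (h/2)·(k1 + k2).
0.000000: (0.210000, -0.330000)
  k1 = (0.231780, 0.069300)
  predictor → (0.286487, -0.307131)
  k2 = (0.305353, 0.087989)
  → (0.298627, -0.304047)
0.330000: (0.298627, -0.304047)
  k1 = (0.317116, 0.090797)
  predictor → (0.403275, -0.274084)
  k2 = (0.418300, 0.110531)
  → (0.419971, -0.270828)
(x(0.66), y(0.66)) ≈ (0.4200, -0.2708)

0.4200, -0.2708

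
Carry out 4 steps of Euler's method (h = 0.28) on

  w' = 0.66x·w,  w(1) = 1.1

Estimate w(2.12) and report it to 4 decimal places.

2.7821

Euler: w_{n+1} = w_n + h·f(x_n, w_n).
x=1.000000, w=1.100000: f=0.726000 → w ← 1.100000 + 0.28·0.726000 = 1.303280
x=1.280000, w=1.303280: f=1.101011 → w ← 1.303280 + 0.28·1.101011 = 1.611563
x=1.560000, w=1.611563: f=1.659265 → w ← 1.611563 + 0.28·1.659265 = 2.076157
x=1.840000, w=2.076157: f=2.521285 → w ← 2.076157 + 0.28·2.521285 = 2.782117
w(2.12) ≈ 2.7821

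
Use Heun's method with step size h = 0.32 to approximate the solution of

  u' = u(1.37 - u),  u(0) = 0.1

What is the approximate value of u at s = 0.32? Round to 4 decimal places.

0.1480

Heun: k1 = f(s_n, u_n); k2 = f(s_n + h, u_n + h·k1); u_{n+1} = u_n + (h/2)·(k1 + k2).
s=0.000000, u=0.100000:
  k1 = f(0.000000, 0.100000) = 0.127000
  k2 = f(0.320000, 0.140640) = 0.172897
  u ← 0.100000 + (0.32/2)·(0.127000 + 0.172897) = 0.147984
u(0.32) ≈ 0.1480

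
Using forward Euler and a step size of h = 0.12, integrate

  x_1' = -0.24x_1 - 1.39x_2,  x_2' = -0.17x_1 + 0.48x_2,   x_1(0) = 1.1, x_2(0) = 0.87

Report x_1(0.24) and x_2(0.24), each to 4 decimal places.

Euler on (x_1,x_2): x_1_{n+1} = x_1_n + h·x_1', x_2_{n+1} = x_2_n + h·x_2'.
0.000000: (1.100000, 0.870000); f=(-1.473300, 0.230600) → (0.923204, 0.897672)
0.120000: (0.923204, 0.897672); f=(-1.469333, 0.273938) → (0.746884, 0.930545)
(x_1(0.24), x_2(0.24)) ≈ (0.7469, 0.9305)

0.7469, 0.9305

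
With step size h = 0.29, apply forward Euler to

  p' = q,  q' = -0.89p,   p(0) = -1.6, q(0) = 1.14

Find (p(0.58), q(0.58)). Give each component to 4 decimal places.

-0.8190, 1.8806

Euler on (p,q): p_{n+1} = p_n + h·p', q_{n+1} = q_n + h·q'.
0.000000: (-1.600000, 1.140000); f=(1.140000, 1.424000) → (-1.269400, 1.552960)
0.290000: (-1.269400, 1.552960); f=(1.552960, 1.129766) → (-0.819042, 1.880592)
(p(0.58), q(0.58)) ≈ (-0.8190, 1.8806)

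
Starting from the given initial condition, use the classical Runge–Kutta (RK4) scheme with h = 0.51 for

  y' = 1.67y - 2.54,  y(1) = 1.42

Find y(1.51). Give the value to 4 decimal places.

1.2848

RK4: k1 = f(x_n, y_n); k2 = f(x_n + h/2, y_n + (h/2)·k1); k3 = f(x_n + h/2, y_n + (h/2)·k2); k4 = f(x_n + h, y_n + h·k3); y_{n+1} = y_n + (h/6)·(k1 + 2k2 + 2k3 + k4).
x=1.000000, y=1.420000:
  k1 = f(1.000000, 1.420000) = -0.168600
  k2 = f(1.255000, 1.377007) = -0.240398
  k3 = f(1.255000, 1.358698) = -0.270974
  k4 = f(1.510000, 1.281803) = -0.399388
  y ← 1.420000 + (0.51/6)·(k1 + 2k2 + 2k3 + k4) = 1.284788
y(1.51) ≈ 1.2848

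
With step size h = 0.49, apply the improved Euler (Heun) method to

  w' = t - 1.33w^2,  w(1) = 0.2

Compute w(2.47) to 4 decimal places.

Heun: k1 = f(t_n, w_n); k2 = f(t_n + h, w_n + h·k1); w_{n+1} = w_n + (h/2)·(k1 + k2).
t=1.000000, w=0.200000:
  k1 = f(1.000000, 0.200000) = 0.946800
  k2 = f(1.490000, 0.663932) = 0.903728
  w ← 0.200000 + (0.49/2)·(0.946800 + 0.903728) = 0.653379
t=1.490000, w=0.653379:
  k1 = f(1.490000, 0.653379) = 0.922217
  k2 = f(1.980000, 1.105266) = 0.355256
  w ← 0.653379 + (0.49/2)·(0.922217 + 0.355256) = 0.966360
t=1.980000, w=0.966360:
  k1 = f(1.980000, 0.966360) = 0.737977
  k2 = f(2.470000, 1.327969) = 0.124543
  w ← 0.966360 + (0.49/2)·(0.737977 + 0.124543) = 1.177678
w(2.47) ≈ 1.1777

1.1777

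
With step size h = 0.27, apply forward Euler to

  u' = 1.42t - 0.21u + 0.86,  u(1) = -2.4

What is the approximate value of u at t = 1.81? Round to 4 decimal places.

Euler: u_{n+1} = u_n + h·f(t_n, u_n).
t=1.000000, u=-2.400000: f=2.784000 → u ← -2.400000 + 0.27·2.784000 = -1.648320
t=1.270000, u=-1.648320: f=3.009547 → u ← -1.648320 + 0.27·3.009547 = -0.835742
t=1.540000, u=-0.835742: f=3.222306 → u ← -0.835742 + 0.27·3.222306 = 0.034280
u(1.81) ≈ 0.0343

0.0343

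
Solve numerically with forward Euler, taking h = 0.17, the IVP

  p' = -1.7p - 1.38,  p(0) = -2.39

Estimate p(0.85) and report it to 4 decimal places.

-1.0985

Euler: p_{n+1} = p_n + h·f(t_n, p_n).
t=0.000000, p=-2.390000: f=2.683000 → p ← -2.390000 + 0.17·2.683000 = -1.933890
t=0.170000, p=-1.933890: f=1.907613 → p ← -1.933890 + 0.17·1.907613 = -1.609596
t=0.340000, p=-1.609596: f=1.356313 → p ← -1.609596 + 0.17·1.356313 = -1.379023
t=0.510000, p=-1.379023: f=0.964338 → p ← -1.379023 + 0.17·0.964338 = -1.215085
t=0.680000, p=-1.215085: f=0.685645 → p ← -1.215085 + 0.17·0.685645 = -1.098525
p(0.85) ≈ -1.0985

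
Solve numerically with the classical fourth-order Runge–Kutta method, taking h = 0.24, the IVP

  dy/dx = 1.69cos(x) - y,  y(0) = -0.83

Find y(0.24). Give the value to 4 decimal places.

-0.2960

RK4: k1 = f(x_n, y_n); k2 = f(x_n + h/2, y_n + (h/2)·k1); k3 = f(x_n + h/2, y_n + (h/2)·k2); k4 = f(x_n + h, y_n + h·k3); y_{n+1} = y_n + (h/6)·(k1 + 2k2 + 2k3 + k4).
x=0.000000, y=-0.830000:
  k1 = f(0.000000, -0.830000) = 2.520000
  k2 = f(0.120000, -0.527600) = 2.205447
  k3 = f(0.120000, -0.565346) = 2.243193
  k4 = f(0.240000, -0.291634) = 1.933195
  y ← -0.830000 + (0.24/6)·(k1 + 2k2 + 2k3 + k4) = -0.295981
y(0.24) ≈ -0.2960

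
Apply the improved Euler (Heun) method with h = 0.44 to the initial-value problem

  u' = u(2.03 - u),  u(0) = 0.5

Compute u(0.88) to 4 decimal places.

Heun: k1 = f(x_n, u_n); k2 = f(x_n + h, u_n + h·k1); u_{n+1} = u_n + (h/2)·(k1 + k2).
x=0.000000, u=0.500000:
  k1 = f(0.000000, 0.500000) = 0.765000
  k2 = f(0.440000, 0.836600) = 0.998398
  u ← 0.500000 + (0.44/2)·(0.765000 + 0.998398) = 0.887948
x=0.440000, u=0.887948:
  k1 = f(0.440000, 0.887948) = 1.014083
  k2 = f(0.880000, 1.334144) = 0.928372
  u ← 0.887948 + (0.44/2)·(1.014083 + 0.928372) = 1.315288
u(0.88) ≈ 1.3153

1.3153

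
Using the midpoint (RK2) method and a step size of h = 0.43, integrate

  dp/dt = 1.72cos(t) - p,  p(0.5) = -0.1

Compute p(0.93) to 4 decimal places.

0.3527

Midpoint: k1 = f(t_n, p_n); k2 = f(t_n + h/2, p_n + (h/2)·k1); p_{n+1} = p_n + h·k2.
t=0.500000, p=-0.100000:
  k1 = f(0.500000, -0.100000) = 1.609442
  k2 = f(0.715000, 0.246030) = 1.052730
  p ← -0.100000 + 0.43·1.052730 = 0.352674
p(0.93) ≈ 0.3527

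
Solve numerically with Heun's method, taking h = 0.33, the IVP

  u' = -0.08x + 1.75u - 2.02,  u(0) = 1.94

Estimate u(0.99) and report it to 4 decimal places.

Heun: k1 = f(x_n, u_n); k2 = f(x_n + h, u_n + h·k1); u_{n+1} = u_n + (h/2)·(k1 + k2).
x=0.000000, u=1.940000:
  k1 = f(0.000000, 1.940000) = 1.375000
  k2 = f(0.330000, 2.393750) = 2.142662
  u ← 1.940000 + (0.33/2)·(1.375000 + 2.142662) = 2.520414
x=0.330000, u=2.520414:
  k1 = f(0.330000, 2.520414) = 2.364325
  k2 = f(0.660000, 3.300642) = 3.703323
  u ← 2.520414 + (0.33/2)·(2.364325 + 3.703323) = 3.521576
x=0.660000, u=3.521576:
  k1 = f(0.660000, 3.521576) = 4.089958
  k2 = f(0.990000, 4.871262) = 6.425509
  u ← 3.521576 + (0.33/2)·(4.089958 + 6.425509) = 5.256628
u(0.99) ≈ 5.2566

5.2566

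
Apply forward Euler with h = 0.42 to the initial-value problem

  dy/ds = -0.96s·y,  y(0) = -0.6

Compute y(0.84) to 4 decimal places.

Euler: y_{n+1} = y_n + h·f(s_n, y_n).
s=0.000000, y=-0.600000: f=0.000000 → y ← -0.600000 + 0.42·0.000000 = -0.600000
s=0.420000, y=-0.600000: f=0.241920 → y ← -0.600000 + 0.42·0.241920 = -0.498394
y(0.84) ≈ -0.4984

-0.4984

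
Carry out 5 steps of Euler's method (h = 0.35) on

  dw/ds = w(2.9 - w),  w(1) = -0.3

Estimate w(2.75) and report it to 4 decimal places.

-71.3159

Euler: w_{n+1} = w_n + h·f(s_n, w_n).
s=1.000000, w=-0.300000: f=-0.960000 → w ← -0.300000 + 0.35·(-0.960000) = -0.636000
s=1.350000, w=-0.636000: f=-2.248896 → w ← -0.636000 + 0.35·(-2.248896) = -1.423114
s=1.700000, w=-1.423114: f=-6.152282 → w ← -1.423114 + 0.35·(-6.152282) = -3.576412
s=2.050000, w=-3.576412: f=-23.162320 → w ← -3.576412 + 0.35·(-23.162320) = -11.683224
s=2.400000, w=-11.683224: f=-170.379076 → w ← -11.683224 + 0.35·(-170.379076) = -71.315901
w(2.75) ≈ -71.3159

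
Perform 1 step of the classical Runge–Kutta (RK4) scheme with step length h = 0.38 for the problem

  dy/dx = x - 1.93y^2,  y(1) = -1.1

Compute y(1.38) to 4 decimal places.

-2.5322

RK4: k1 = f(x_n, y_n); k2 = f(x_n + h/2, y_n + (h/2)·k1); k3 = f(x_n + h/2, y_n + (h/2)·k2); k4 = f(x_n + h, y_n + h·k3); y_{n+1} = y_n + (h/6)·(k1 + 2k2 + 2k3 + k4).
x=1.000000, y=-1.100000:
  k1 = f(1.000000, -1.100000) = -1.335300
  k2 = f(1.190000, -1.353707) = -2.346769
  k3 = f(1.190000, -1.545886) = -3.422244
  k4 = f(1.380000, -2.400453) = -9.740994
  y ← -1.100000 + (0.38/6)·(k1 + 2k2 + 2k3 + k4) = -2.532240
y(1.38) ≈ -2.5322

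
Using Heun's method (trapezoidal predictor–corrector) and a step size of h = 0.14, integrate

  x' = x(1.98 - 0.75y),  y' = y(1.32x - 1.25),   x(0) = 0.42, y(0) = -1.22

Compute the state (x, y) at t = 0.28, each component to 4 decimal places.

0.9119, -1.0826

Heun on (x,y): k1 = f(t_n, state_n); k2 = f(t_n + h, state_n + h·k1); state_{n+1} = state_n + (h/2)·(k1 + k2).
0.000000: (0.420000, -1.220000)
  k1 = (1.215900, 0.848632)
  predictor → (0.590226, -1.101192)
  k2 = (1.656111, 0.518553)
  → (0.621041, -1.124297)
0.140000: (0.621041, -1.124297)
  k1 = (1.753337, 0.483702)
  predictor → (0.866508, -1.056579)
  k2 = (2.402336, 0.112219)
  → (0.911938, -1.082583)
(x(0.28), y(0.28)) ≈ (0.9119, -1.0826)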